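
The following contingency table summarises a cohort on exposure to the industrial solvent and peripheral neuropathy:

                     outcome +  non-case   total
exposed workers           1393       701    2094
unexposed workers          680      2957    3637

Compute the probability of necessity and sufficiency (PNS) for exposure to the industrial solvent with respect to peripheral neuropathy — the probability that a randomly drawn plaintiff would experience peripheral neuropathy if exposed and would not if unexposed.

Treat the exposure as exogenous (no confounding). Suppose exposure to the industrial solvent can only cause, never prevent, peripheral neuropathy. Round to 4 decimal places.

PNS ≈ 0.4783

p₁ = P(outcome | exposed) = 1393/2094 = 0.66523
p₀ = P(outcome | unexposed) = 680/3637 = 0.18697
Under exogeneity and monotonicity, PNS = p₁ − p₀.
PNS = 0.66523 − 0.18697 = 0.47827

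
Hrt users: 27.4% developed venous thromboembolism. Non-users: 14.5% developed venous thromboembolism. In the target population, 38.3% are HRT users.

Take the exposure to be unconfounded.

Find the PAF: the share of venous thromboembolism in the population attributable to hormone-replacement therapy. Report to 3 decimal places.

p₁ = 0.274, p₀ = 0.145.
Overall risk P(Y=1) = π·p₁ + (1−π)·p₀ = 0.383×0.274 + 0.617×0.145 = 0.19441.
Under exogeneity, PAF = [P(Y=1) − p₀] / P(Y=1).
PAF = (0.19441 − 0.145) / 0.19441 ≈ 0.2541

PAF ≈ 0.254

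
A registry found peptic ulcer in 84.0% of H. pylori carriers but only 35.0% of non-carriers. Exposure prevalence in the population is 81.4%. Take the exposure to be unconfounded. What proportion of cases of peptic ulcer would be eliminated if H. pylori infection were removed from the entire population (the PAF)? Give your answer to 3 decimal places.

PAF ≈ 0.533

p₁ = 0.84, p₀ = 0.35.
Overall risk P(Y=1) = π·p₁ + (1−π)·p₀ = 0.814×0.84 + 0.186×0.35 = 0.74886.
Under exogeneity, PAF = [P(Y=1) − p₀] / P(Y=1).
PAF = (0.74886 − 0.35) / 0.74886 ≈ 0.5326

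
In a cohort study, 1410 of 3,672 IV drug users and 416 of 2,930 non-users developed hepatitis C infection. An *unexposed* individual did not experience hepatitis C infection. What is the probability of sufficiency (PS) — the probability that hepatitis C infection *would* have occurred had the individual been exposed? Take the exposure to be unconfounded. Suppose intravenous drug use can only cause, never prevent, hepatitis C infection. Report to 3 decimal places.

PS ≈ 0.282

p₁ = P(outcome | exposed) = 1410/3672 = 0.38399
p₀ = P(outcome | unexposed) = 416/2930 = 0.14198
Under exogeneity and monotonicity, PS = (p₁ − p₀) / (1 − p₀).
PS = (0.38399 − 0.14198) / (1 − 0.14198) = 0.24201 / 0.85802 ≈ 0.2821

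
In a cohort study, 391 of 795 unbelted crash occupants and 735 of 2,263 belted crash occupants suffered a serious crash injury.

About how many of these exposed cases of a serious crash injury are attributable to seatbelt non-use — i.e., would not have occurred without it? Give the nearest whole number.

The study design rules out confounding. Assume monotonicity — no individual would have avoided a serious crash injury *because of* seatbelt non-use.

about 133 cases

p₁ = P(outcome | exposed) = 391/795 = 0.49182
p₀ = P(outcome | unexposed) = 735/2263 = 0.32479
PN = (p₁ − p₀)/p₁ = (0.49182 − 0.32479) / 0.49182 ≈ 0.33962.
Attributable cases ≈ PN × (exposed cases) = 0.33962 × 391 ≈ 132.79.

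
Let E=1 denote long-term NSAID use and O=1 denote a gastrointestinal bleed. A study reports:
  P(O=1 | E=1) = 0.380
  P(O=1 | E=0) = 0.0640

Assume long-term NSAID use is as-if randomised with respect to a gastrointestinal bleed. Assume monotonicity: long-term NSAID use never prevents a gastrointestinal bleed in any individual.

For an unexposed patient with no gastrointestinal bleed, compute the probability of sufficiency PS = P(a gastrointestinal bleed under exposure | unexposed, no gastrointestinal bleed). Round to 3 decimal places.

Let p₁ = 0.38, p₀ = 0.064.
Under exogeneity and monotonicity, PS = (p₁ − p₀) / (1 − p₀).
PS = (0.38 − 0.064) / (1 − 0.064) = 0.316 / 0.936 ≈ 0.3376

PS ≈ 0.338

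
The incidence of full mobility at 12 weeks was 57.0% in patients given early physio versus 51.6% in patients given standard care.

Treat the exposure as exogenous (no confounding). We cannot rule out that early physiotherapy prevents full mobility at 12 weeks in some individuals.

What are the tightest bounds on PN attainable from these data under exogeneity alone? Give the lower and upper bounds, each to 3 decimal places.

0.095 ≤ PN ≤ 0.849

p₁ = 0.57, p₀ = 0.516.
Under exogeneity alone the bounds on PN are max{0,(p₁−p₀)/p₁} ≤ PN ≤ min{1,(1−p₀)/p₁}.
  lower = (p₁ − p₀)/p₁ = 0.054 / 0.57 ≈ 0.0947
  upper = min{1, (1 − p₀)/p₁} = 0.484 / 0.57 ≈ 0.8491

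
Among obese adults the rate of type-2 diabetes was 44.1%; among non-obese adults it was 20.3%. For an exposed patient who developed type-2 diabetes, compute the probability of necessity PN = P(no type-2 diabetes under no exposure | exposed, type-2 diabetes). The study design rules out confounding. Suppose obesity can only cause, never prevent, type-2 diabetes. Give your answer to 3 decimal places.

p₁ = 0.441, p₀ = 0.203.
Under exogeneity and monotonicity, PN = (p₁ − p₀) / p₁.
PN = (0.441 − 0.203) / 0.441 = 0.238 / 0.441 ≈ 0.5397

PN ≈ 0.540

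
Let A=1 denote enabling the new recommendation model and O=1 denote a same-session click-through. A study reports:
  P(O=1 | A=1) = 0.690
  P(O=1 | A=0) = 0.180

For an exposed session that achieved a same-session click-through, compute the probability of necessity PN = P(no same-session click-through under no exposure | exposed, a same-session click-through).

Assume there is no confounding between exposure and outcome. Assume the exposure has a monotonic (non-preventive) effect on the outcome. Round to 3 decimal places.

PN ≈ 0.739

Let p₁ = 0.69, p₀ = 0.18.
Under exogeneity and monotonicity, PN = (p₁ − p₀) / p₁.
PN = (0.69 − 0.18) / 0.69 = 0.51 / 0.69 ≈ 0.7391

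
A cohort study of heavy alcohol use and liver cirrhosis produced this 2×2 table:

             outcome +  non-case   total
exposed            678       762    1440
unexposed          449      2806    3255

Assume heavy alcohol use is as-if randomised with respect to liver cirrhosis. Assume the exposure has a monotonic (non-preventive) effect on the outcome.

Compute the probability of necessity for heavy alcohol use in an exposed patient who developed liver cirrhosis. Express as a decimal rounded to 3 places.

p₁ = P(outcome | exposed) = 678/1440 = 0.47083
p₀ = P(outcome | unexposed) = 449/3255 = 0.13794
Under exogeneity and monotonicity, PN = (p₁ − p₀) / p₁.
PN = (0.47083 − 0.13794) / 0.47083 = 0.33289 / 0.47083 ≈ 0.7070

PN ≈ 0.707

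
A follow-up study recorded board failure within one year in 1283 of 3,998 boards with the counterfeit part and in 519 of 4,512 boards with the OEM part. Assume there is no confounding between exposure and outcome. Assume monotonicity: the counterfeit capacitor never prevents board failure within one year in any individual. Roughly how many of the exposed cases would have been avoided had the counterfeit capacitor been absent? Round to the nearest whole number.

p₁ = P(outcome | exposed) = 1283/3998 = 0.32091
p₀ = P(outcome | unexposed) = 519/4512 = 0.11503
PN = (p₁ − p₀)/p₁ = (0.32091 − 0.11503) / 0.32091 ≈ 0.64156.
Attributable cases ≈ PN × (exposed cases) = 0.64156 × 1283 ≈ 823.12.

about 823 cases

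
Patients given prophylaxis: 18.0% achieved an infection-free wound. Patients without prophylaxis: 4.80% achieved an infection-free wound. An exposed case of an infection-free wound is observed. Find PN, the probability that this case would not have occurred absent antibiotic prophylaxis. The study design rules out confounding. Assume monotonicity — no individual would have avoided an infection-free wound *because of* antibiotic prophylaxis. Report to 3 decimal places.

p₁ = 0.18, p₀ = 0.048.
Under exogeneity and monotonicity, PN = (p₁ − p₀) / p₁.
PN = (0.18 − 0.048) / 0.18 = 0.132 / 0.18 ≈ 0.7333

PN ≈ 0.733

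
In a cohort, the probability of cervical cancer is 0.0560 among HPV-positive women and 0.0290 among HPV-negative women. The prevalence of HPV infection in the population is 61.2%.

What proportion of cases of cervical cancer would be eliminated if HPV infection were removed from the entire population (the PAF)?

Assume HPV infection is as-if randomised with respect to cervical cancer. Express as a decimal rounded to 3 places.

Let p₁ = 0.056, p₀ = 0.029.
Overall risk P(Y=1) = π·p₁ + (1−π)·p₀ = 0.612×0.056 + 0.388×0.029 = 0.045524.
Under exogeneity, PAF = [P(Y=1) − p₀] / P(Y=1).
PAF = (0.045524 − 0.029) / 0.045524 ≈ 0.3630

PAF ≈ 0.363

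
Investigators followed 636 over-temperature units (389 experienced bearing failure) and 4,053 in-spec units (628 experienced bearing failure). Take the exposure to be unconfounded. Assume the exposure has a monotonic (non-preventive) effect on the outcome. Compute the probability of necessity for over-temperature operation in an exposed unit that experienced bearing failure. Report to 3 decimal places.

PN ≈ 0.747

p₁ = P(outcome | exposed) = 389/636 = 0.61164
p₀ = P(outcome | unexposed) = 628/4053 = 0.15495
Under exogeneity and monotonicity, PN = (p₁ − p₀) / p₁.
PN = (0.61164 − 0.15495) / 0.61164 = 0.45669 / 0.61164 ≈ 0.7467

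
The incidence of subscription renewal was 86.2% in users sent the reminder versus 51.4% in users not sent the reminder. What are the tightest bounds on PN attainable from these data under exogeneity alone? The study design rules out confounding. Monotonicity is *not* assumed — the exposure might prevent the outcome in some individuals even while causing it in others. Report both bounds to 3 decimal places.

0.404 ≤ PN ≤ 0.564

p₁ = 0.862, p₀ = 0.514.
Under exogeneity alone the bounds on PN are max{0,(p₁−p₀)/p₁} ≤ PN ≤ min{1,(1−p₀)/p₁}.
  lower = (p₁ − p₀)/p₁ = 0.348 / 0.862 ≈ 0.4037
  upper = min{1, (1 − p₀)/p₁} = 0.486 / 0.862 ≈ 0.5638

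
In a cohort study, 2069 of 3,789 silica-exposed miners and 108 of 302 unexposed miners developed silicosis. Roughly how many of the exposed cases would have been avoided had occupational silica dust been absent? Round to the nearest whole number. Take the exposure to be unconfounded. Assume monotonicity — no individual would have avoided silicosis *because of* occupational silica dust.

p₁ = P(outcome | exposed) = 2069/3789 = 0.54605
p₀ = P(outcome | unexposed) = 108/302 = 0.35762
PN = (p₁ − p₀)/p₁ = (0.54605 − 0.35762) / 0.54605 ≈ 0.34509.
Attributable cases ≈ PN × (exposed cases) = 0.34509 × 2069 ≈ 713.99.

about 714 cases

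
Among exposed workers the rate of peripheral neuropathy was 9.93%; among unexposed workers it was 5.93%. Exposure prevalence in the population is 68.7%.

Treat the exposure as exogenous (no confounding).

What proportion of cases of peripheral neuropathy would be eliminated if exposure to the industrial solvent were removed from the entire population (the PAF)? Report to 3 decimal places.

p₁ = 0.0993, p₀ = 0.0593.
Overall risk P(Y=1) = π·p₁ + (1−π)·p₀ = 0.687×0.0993 + 0.313×0.0593 = 0.08678.
Under exogeneity, PAF = [P(Y=1) − p₀] / P(Y=1).
PAF = (0.08678 − 0.0593) / 0.08678 ≈ 0.3167

PAF ≈ 0.317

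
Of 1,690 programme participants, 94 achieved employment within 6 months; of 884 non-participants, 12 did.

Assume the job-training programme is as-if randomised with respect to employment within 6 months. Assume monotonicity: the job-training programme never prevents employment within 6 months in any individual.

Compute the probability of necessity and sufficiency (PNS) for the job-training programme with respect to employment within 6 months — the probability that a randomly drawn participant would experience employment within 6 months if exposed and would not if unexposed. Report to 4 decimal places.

PNS ≈ 0.0420

p₁ = P(outcome | exposed) = 94/1690 = 0.055621
p₀ = P(outcome | unexposed) = 12/884 = 0.013575
Under exogeneity and monotonicity, PNS = p₁ − p₀.
PNS = 0.055621 − 0.013575 = 0.042047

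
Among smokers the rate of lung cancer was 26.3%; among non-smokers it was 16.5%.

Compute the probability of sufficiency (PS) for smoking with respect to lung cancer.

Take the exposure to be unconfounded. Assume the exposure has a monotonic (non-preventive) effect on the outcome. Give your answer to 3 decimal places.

PS ≈ 0.117

p₁ = 0.263, p₀ = 0.165.
Under exogeneity and monotonicity, PS = (p₁ − p₀) / (1 − p₀).
PS = (0.263 − 0.165) / (1 − 0.165) = 0.098 / 0.835 ≈ 0.1174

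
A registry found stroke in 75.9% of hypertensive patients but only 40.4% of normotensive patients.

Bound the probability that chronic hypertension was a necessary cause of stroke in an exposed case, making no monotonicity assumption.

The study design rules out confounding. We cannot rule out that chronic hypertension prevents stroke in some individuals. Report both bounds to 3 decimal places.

0.468 ≤ PN ≤ 0.785

p₁ = 0.759, p₀ = 0.404.
Under exogeneity alone the bounds on PN are max{0,(p₁−p₀)/p₁} ≤ PN ≤ min{1,(1−p₀)/p₁}.
  lower = (p₁ − p₀)/p₁ = 0.355 / 0.759 ≈ 0.4677
  upper = min{1, (1 − p₀)/p₁} = 0.596 / 0.759 ≈ 0.7852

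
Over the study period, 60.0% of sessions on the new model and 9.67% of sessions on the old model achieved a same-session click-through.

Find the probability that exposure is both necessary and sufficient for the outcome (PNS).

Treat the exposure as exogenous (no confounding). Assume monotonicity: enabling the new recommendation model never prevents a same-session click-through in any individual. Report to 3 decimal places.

p₁ = 0.6, p₀ = 0.0967.
Under exogeneity and monotonicity, PNS = p₁ − p₀.
PNS = 0.6 − 0.0967 = 0.5033

PNS ≈ 0.503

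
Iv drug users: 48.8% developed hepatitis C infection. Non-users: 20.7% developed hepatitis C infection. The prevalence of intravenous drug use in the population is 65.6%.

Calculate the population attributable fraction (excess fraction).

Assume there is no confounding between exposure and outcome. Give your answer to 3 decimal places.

PAF ≈ 0.471

p₁ = 0.488, p₀ = 0.207.
Overall risk P(Y=1) = π·p₁ + (1−π)·p₀ = 0.656×0.488 + 0.344×0.207 = 0.39134.
Under exogeneity, PAF = [P(Y=1) − p₀] / P(Y=1).
PAF = (0.39134 − 0.207) / 0.39134 ≈ 0.4710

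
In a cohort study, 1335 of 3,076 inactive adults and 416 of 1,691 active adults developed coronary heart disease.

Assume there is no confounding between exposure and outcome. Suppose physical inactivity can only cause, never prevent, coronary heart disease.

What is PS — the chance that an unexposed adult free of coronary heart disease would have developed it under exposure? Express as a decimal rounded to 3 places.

PS ≈ 0.249

p₁ = P(outcome | exposed) = 1335/3076 = 0.43401
p₀ = P(outcome | unexposed) = 416/1691 = 0.24601
Under exogeneity and monotonicity, PS = (p₁ − p₀) / (1 − p₀).
PS = (0.43401 − 0.24601) / (1 − 0.24601) = 0.188 / 0.75399 ≈ 0.2493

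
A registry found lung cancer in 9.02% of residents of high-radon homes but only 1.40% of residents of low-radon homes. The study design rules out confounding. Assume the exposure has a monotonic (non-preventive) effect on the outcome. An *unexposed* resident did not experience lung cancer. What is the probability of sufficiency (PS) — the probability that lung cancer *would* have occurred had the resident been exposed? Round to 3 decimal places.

PS ≈ 0.077

p₁ = 0.0902, p₀ = 0.014.
Under exogeneity and monotonicity, PS = (p₁ − p₀) / (1 − p₀).
PS = (0.0902 − 0.014) / (1 − 0.014) = 0.0762 / 0.986 ≈ 0.0773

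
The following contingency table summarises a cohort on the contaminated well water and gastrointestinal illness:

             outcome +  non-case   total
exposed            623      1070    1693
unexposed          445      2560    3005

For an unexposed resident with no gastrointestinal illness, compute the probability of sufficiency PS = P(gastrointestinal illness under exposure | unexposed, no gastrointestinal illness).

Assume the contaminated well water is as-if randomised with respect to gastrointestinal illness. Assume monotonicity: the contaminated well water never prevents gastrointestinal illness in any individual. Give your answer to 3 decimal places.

PS ≈ 0.258

p₁ = P(outcome | exposed) = 623/1693 = 0.36799
p₀ = P(outcome | unexposed) = 445/3005 = 0.14809
Under exogeneity and monotonicity, PS = (p₁ − p₀) / (1 − p₀).
PS = (0.36799 − 0.14809) / (1 − 0.14809) = 0.2199 / 0.85191 ≈ 0.2581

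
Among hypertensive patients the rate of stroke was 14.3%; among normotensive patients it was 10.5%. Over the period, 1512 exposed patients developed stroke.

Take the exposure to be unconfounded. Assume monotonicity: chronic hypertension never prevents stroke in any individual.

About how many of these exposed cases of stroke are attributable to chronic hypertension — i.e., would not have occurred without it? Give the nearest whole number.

p₁ = 0.143, p₀ = 0.105.
PN = (p₁ − p₀)/p₁ = (0.143 − 0.105) / 0.143 ≈ 0.26573.
Attributable cases ≈ PN × (exposed cases) = 0.26573 × 1512 ≈ 401.79.

about 402 cases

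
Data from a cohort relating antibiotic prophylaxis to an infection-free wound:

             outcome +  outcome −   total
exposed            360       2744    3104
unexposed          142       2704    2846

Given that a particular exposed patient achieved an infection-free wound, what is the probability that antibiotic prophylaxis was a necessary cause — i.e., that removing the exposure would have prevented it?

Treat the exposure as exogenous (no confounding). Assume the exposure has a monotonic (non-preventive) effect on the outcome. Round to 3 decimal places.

PN ≈ 0.570

p₁ = P(outcome | exposed) = 360/3104 = 0.11598
p₀ = P(outcome | unexposed) = 142/2846 = 0.049895
Under exogeneity and monotonicity, PN = (p₁ − p₀) / p₁.
PN = (0.11598 − 0.049895) / 0.11598 = 0.066085 / 0.11598 ≈ 0.5698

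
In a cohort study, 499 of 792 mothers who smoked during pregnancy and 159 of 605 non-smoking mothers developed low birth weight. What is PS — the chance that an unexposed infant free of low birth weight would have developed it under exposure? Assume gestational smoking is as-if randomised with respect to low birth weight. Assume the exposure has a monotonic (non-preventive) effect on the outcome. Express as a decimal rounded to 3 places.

p₁ = P(outcome | exposed) = 499/792 = 0.63005
p₀ = P(outcome | unexposed) = 159/605 = 0.26281
Under exogeneity and monotonicity, PS = (p₁ − p₀) / (1 − p₀).
PS = (0.63005 − 0.26281) / (1 − 0.26281) = 0.36724 / 0.73719 ≈ 0.4982

PS ≈ 0.498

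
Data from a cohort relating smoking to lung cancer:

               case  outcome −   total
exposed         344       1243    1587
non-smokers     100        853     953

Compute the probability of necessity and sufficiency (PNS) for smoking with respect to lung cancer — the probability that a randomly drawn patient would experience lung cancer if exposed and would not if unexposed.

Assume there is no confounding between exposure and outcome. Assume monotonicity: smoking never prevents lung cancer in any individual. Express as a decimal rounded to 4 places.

PNS ≈ 0.1118

p₁ = P(outcome | exposed) = 344/1587 = 0.21676
p₀ = P(outcome | unexposed) = 100/953 = 0.10493
Under exogeneity and monotonicity, PNS = p₁ − p₀.
PNS = 0.21676 − 0.10493 = 0.11183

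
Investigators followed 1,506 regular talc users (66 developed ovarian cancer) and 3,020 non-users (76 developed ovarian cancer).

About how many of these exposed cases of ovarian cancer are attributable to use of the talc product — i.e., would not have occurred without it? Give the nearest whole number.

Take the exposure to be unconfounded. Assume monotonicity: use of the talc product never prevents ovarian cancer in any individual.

about 28 cases

p₁ = P(outcome | exposed) = 66/1506 = 0.043825
p₀ = P(outcome | unexposed) = 76/3020 = 0.025166
PN = (p₁ − p₀)/p₁ = (0.043825 − 0.025166) / 0.043825 ≈ 0.42577.
Attributable cases ≈ PN × (exposed cases) = 0.42577 × 66 ≈ 28.10.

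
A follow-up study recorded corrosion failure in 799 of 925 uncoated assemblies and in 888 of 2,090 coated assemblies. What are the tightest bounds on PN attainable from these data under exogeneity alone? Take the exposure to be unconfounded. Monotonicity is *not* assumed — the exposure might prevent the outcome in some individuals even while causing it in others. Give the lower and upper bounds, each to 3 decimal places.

p₁ = P(outcome | exposed) = 799/925 = 0.86378
p₀ = P(outcome | unexposed) = 888/2090 = 0.42488
Under exogeneity alone the bounds on PN are max{0,(p₁−p₀)/p₁} ≤ PN ≤ min{1,(1−p₀)/p₁}.
  lower = (p₁ − p₀)/p₁ = 0.4389 / 0.86378 ≈ 0.5081
  upper = min{1, (1 − p₀)/p₁} = 0.57512 / 0.86378 ≈ 0.6658

0.508 ≤ PN ≤ 0.666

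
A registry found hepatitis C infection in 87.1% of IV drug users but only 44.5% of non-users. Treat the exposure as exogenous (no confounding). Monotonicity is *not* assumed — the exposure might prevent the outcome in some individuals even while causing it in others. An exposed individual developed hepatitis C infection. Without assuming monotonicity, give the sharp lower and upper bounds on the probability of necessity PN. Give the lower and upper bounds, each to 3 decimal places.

0.489 ≤ PN ≤ 0.637

p₁ = 0.871, p₀ = 0.445.
Under exogeneity alone the bounds on PN are max{0,(p₁−p₀)/p₁} ≤ PN ≤ min{1,(1−p₀)/p₁}.
  lower = (p₁ − p₀)/p₁ = 0.426 / 0.871 ≈ 0.4891
  upper = min{1, (1 − p₀)/p₁} = 0.555 / 0.871 ≈ 0.6372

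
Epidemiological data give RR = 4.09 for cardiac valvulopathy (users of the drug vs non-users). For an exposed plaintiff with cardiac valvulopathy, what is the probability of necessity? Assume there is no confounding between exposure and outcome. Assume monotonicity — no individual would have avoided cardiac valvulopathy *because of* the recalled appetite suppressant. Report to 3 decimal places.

Under exogeneity and monotonicity, PN = (RR − 1) / RR = 1 − 1/RR.
PN = (4.09 − 1) / 4.09 = 3.09 / 4.09 ≈ 0.7555

PN ≈ 0.756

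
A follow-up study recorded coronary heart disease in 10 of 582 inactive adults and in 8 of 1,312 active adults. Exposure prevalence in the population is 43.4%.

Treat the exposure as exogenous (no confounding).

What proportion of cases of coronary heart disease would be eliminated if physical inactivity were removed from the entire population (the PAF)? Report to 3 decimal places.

PAF ≈ 0.441

p₁ = P(outcome | exposed) = 10/582 = 0.017182
p₀ = P(outcome | unexposed) = 8/1312 = 0.0060976
Overall risk P(Y=1) = π·p₁ + (1−π)·p₀ = 0.434×0.017182 + 0.566×0.0060976 = 0.010908.
Under exogeneity, PAF = [P(Y=1) − p₀] / P(Y=1).
PAF = (0.010908 − 0.0060976) / 0.010908 ≈ 0.4410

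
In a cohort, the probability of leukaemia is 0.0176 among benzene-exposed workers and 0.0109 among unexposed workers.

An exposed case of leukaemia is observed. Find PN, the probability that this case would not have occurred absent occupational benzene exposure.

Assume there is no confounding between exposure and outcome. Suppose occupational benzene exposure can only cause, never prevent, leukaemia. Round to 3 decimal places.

PN ≈ 0.381

Let p₁ = 0.0176, p₀ = 0.0109.
Under exogeneity and monotonicity, PN = (p₁ − p₀) / p₁.
PN = (0.0176 − 0.0109) / 0.0176 = 0.0067 / 0.0176 ≈ 0.3807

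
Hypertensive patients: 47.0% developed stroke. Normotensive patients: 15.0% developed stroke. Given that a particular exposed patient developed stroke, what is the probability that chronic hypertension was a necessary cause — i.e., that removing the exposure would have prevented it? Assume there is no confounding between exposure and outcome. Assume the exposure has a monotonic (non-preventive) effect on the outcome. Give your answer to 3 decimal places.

p₁ = 0.47, p₀ = 0.15.
Under exogeneity and monotonicity, PN = (p₁ − p₀) / p₁.
PN = (0.47 − 0.15) / 0.47 = 0.32 / 0.47 ≈ 0.6809

PN ≈ 0.681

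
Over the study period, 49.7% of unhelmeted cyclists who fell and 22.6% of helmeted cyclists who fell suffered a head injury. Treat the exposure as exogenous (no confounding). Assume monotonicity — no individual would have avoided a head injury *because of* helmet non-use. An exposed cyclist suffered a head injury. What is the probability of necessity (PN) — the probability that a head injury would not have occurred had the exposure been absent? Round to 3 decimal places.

PN ≈ 0.545

p₁ = 0.497, p₀ = 0.226.
Under exogeneity and monotonicity, PN = (p₁ − p₀) / p₁.
PN = (0.497 − 0.226) / 0.497 = 0.271 / 0.497 ≈ 0.5453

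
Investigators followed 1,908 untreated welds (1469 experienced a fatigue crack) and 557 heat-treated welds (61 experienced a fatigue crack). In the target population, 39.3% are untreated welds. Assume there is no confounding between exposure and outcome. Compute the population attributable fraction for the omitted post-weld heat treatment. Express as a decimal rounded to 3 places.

p₁ = P(outcome | exposed) = 1469/1908 = 0.76992
p₀ = P(outcome | unexposed) = 61/557 = 0.10952
Overall risk P(Y=1) = π·p₁ + (1−π)·p₀ = 0.393×0.76992 + 0.607×0.10952 = 0.36905.
Under exogeneity, PAF = [P(Y=1) − p₀] / P(Y=1).
PAF = (0.36905 − 0.10952) / 0.36905 ≈ 0.7033

PAF ≈ 0.703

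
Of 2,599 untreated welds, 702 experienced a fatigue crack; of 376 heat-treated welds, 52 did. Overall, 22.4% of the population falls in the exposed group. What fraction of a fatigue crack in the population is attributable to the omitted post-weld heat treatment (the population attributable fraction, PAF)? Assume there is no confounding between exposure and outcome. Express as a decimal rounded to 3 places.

PAF ≈ 0.176

p₁ = P(outcome | exposed) = 702/2599 = 0.2701
p₀ = P(outcome | unexposed) = 52/376 = 0.1383
Overall risk P(Y=1) = π·p₁ + (1−π)·p₀ = 0.224×0.2701 + 0.776×0.1383 = 0.16782.
Under exogeneity, PAF = [P(Y=1) − p₀] / P(Y=1).
PAF = (0.16782 − 0.1383) / 0.16782 ≈ 0.1759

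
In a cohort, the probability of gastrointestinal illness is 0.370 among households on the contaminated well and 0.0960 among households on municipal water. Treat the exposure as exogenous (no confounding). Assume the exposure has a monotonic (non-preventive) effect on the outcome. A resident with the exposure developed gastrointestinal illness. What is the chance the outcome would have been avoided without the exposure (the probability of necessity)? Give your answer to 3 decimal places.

PN ≈ 0.741

Let p₁ = 0.37, p₀ = 0.096.
Under exogeneity and monotonicity, PN = (p₁ − p₀) / p₁.
PN = (0.37 − 0.096) / 0.37 = 0.274 / 0.37 ≈ 0.7405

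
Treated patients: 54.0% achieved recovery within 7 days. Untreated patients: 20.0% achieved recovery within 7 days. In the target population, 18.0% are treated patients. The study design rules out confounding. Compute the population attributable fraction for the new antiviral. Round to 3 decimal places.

p₁ = 0.54, p₀ = 0.2.
Overall risk P(Y=1) = π·p₁ + (1−π)·p₀ = 0.18×0.54 + 0.82×0.2 = 0.2612.
Under exogeneity, PAF = [P(Y=1) − p₀] / P(Y=1).
PAF = (0.2612 − 0.2) / 0.2612 ≈ 0.2343

PAF ≈ 0.234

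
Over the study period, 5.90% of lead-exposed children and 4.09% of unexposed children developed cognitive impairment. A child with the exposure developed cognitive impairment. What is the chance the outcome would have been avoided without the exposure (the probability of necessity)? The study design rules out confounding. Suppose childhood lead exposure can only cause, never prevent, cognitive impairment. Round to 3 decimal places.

p₁ = 0.059, p₀ = 0.0409.
Under exogeneity and monotonicity, PN = (p₁ − p₀) / p₁.
PN = (0.059 − 0.0409) / 0.059 = 0.0181 / 0.059 ≈ 0.3068

PN ≈ 0.307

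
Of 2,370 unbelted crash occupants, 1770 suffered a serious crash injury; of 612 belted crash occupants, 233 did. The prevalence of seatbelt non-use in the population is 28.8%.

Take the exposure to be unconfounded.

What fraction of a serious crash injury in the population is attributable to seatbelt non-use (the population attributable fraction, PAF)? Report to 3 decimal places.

PAF ≈ 0.217

p₁ = P(outcome | exposed) = 1770/2370 = 0.74684
p₀ = P(outcome | unexposed) = 233/612 = 0.38072
Overall risk P(Y=1) = π·p₁ + (1−π)·p₀ = 0.288×0.74684 + 0.712×0.38072 = 0.48616.
Under exogeneity, PAF = [P(Y=1) − p₀] / P(Y=1).
PAF = (0.48616 − 0.38072) / 0.48616 ≈ 0.2169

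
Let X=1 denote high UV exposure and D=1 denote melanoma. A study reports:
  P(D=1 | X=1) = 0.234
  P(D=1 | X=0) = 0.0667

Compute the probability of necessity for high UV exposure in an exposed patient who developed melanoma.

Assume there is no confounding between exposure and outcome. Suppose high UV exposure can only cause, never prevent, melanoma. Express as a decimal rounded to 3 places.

Let p₁ = 0.234, p₀ = 0.0667.
Under exogeneity and monotonicity, PN = (p₁ − p₀) / p₁.
PN = (0.234 − 0.0667) / 0.234 = 0.1673 / 0.234 ≈ 0.7150

PN ≈ 0.715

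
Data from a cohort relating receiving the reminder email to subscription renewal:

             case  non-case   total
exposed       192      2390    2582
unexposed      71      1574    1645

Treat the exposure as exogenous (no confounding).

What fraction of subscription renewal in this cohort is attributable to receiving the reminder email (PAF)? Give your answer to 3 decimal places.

p₁ = P(outcome | exposed) = 192/2582 = 0.074361
p₀ = P(outcome | unexposed) = 71/1645 = 0.043161
Exposure prevalence π = 2582/4227 = 0.61084; overall risk P(Y=1) = 0.062219.
Under exogeneity, PAF = [P(Y=1) − p₀]/P(Y=1).
PAF = (0.062219 − 0.043161) / 0.062219 ≈ 0.3063

PAF ≈ 0.306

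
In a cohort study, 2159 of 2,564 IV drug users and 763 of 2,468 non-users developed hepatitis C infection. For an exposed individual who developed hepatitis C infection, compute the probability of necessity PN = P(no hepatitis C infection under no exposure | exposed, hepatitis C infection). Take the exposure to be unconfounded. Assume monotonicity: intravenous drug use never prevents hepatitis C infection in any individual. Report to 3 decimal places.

p₁ = P(outcome | exposed) = 2159/2564 = 0.84204
p₀ = P(outcome | unexposed) = 763/2468 = 0.30916
Under exogeneity and monotonicity, PN = (p₁ − p₀) / p₁.
PN = (0.84204 − 0.30916) / 0.84204 = 0.53289 / 0.84204 ≈ 0.6328

PN ≈ 0.633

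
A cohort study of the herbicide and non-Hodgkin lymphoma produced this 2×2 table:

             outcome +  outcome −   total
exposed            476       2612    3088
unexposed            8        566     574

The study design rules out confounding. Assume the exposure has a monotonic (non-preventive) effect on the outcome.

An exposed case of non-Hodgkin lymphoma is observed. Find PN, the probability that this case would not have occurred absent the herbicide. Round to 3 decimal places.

p₁ = P(outcome | exposed) = 476/3088 = 0.15415
p₀ = P(outcome | unexposed) = 8/574 = 0.013937
Under exogeneity and monotonicity, PN = (p₁ − p₀)/p₁.
PN = (0.15415 − 0.013937) / 0.15415 ≈ 0.9096

PN ≈ 0.910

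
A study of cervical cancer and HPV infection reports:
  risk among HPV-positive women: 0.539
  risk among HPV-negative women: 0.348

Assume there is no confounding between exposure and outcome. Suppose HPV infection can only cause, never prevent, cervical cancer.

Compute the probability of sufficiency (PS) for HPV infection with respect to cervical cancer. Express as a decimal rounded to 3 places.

Let p₁ = 0.539, p₀ = 0.348.
Under exogeneity and monotonicity, PS = (p₁ − p₀) / (1 − p₀).
PS = (0.539 − 0.348) / (1 − 0.348) = 0.191 / 0.652 ≈ 0.2929

PS ≈ 0.293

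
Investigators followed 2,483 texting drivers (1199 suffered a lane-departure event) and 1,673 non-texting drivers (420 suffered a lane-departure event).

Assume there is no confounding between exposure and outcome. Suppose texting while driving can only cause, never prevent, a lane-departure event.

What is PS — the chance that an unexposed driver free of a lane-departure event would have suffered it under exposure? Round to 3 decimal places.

PS ≈ 0.310

p₁ = P(outcome | exposed) = 1199/2483 = 0.48288
p₀ = P(outcome | unexposed) = 420/1673 = 0.25105
Under exogeneity and monotonicity, PS = (p₁ − p₀) / (1 − p₀).
PS = (0.48288 − 0.25105) / (1 − 0.25105) = 0.23184 / 0.74895 ≈ 0.3095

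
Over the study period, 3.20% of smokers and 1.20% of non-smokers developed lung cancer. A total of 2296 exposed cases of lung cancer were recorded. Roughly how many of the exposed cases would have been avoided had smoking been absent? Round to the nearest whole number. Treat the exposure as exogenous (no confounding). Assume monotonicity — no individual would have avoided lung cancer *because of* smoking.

p₁ = 0.032, p₀ = 0.012.
PN = (p₁ − p₀)/p₁ = (0.032 − 0.012) / 0.032 ≈ 0.62500.
Attributable cases ≈ PN × (exposed cases) = 0.62500 × 2296 ≈ 1435.00.

about 1435 cases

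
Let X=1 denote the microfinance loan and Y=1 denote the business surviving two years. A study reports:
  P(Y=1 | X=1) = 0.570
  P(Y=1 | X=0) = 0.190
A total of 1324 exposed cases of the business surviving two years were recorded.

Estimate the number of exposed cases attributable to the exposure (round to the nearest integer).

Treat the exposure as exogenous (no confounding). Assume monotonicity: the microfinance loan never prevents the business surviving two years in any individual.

about 883 cases

Let p₁ = 0.57, p₀ = 0.19.
PN = (p₁ − p₀)/p₁ = (0.57 − 0.19) / 0.57 ≈ 0.66667.
Attributable cases ≈ PN × (exposed cases) = 0.66667 × 1324 ≈ 882.67.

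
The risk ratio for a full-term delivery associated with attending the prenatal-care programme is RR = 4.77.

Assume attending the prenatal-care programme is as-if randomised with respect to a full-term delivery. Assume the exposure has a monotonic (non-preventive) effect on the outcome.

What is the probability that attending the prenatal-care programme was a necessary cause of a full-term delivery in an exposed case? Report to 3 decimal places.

Under exogeneity and monotonicity, PN = (RR − 1) / RR = 1 − 1/RR.
PN = (4.77 − 1) / 4.77 = 3.77 / 4.77 ≈ 0.7904

PN ≈ 0.790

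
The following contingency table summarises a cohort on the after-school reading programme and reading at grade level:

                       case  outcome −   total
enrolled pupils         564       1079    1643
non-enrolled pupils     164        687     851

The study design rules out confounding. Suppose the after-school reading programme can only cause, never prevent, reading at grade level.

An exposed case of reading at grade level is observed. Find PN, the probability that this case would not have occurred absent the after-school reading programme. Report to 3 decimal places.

PN ≈ 0.439

p₁ = P(outcome | exposed) = 564/1643 = 0.34327
p₀ = P(outcome | unexposed) = 164/851 = 0.19271
Under exogeneity and monotonicity, PN = (p₁ − p₀)/p₁.
PN = (0.34327 − 0.19271) / 0.34327 ≈ 0.4386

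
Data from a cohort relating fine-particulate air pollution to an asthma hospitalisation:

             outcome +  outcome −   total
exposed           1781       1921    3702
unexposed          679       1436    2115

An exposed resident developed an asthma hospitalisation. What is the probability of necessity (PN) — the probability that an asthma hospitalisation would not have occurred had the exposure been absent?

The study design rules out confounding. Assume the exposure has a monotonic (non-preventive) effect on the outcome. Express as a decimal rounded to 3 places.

PN ≈ 0.333

p₁ = P(outcome | exposed) = 1781/3702 = 0.48109
p₀ = P(outcome | unexposed) = 679/2115 = 0.32104
Under exogeneity and monotonicity, PN = (p₁ − p₀)/p₁.
PN = (0.48109 − 0.32104) / 0.48109 ≈ 0.3327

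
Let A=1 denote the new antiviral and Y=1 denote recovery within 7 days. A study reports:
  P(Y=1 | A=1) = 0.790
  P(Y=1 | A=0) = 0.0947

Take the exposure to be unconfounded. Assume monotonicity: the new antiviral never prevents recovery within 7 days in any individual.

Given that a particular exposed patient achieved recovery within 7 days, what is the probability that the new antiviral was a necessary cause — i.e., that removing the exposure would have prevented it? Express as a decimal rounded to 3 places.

Let p₁ = 0.79, p₀ = 0.0947.
Under exogeneity and monotonicity, PN = (p₁ − p₀) / p₁.
PN = (0.79 − 0.0947) / 0.79 = 0.6953 / 0.79 ≈ 0.8801

PN ≈ 0.880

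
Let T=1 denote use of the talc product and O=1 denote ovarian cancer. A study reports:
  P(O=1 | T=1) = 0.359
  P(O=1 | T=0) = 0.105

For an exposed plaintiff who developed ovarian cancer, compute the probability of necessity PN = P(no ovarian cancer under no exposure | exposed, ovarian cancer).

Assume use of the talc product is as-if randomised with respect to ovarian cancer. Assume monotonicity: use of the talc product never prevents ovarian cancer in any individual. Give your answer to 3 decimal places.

Let p₁ = 0.359, p₀ = 0.105.
Under exogeneity and monotonicity, PN = (p₁ − p₀) / p₁.
PN = (0.359 − 0.105) / 0.359 = 0.254 / 0.359 ≈ 0.7075

PN ≈ 0.708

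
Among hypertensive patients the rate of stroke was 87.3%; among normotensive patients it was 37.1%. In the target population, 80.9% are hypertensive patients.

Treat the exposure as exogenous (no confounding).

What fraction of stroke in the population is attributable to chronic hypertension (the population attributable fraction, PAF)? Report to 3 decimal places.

PAF ≈ 0.523

p₁ = 0.873, p₀ = 0.371.
Overall risk P(Y=1) = π·p₁ + (1−π)·p₀ = 0.809×0.873 + 0.191×0.371 = 0.77712.
Under exogeneity, PAF = [P(Y=1) − p₀] / P(Y=1).
PAF = (0.77712 − 0.371) / 0.77712 ≈ 0.5226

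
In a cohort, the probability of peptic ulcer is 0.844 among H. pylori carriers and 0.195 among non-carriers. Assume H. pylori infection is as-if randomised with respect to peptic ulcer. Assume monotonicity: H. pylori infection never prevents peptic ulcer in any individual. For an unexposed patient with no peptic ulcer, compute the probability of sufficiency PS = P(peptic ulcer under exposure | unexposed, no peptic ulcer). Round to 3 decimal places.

PS ≈ 0.806

Let p₁ = 0.844, p₀ = 0.195.
Under exogeneity and monotonicity, PS = (p₁ − p₀) / (1 − p₀).
PS = (0.844 − 0.195) / (1 − 0.195) = 0.649 / 0.805 ≈ 0.8062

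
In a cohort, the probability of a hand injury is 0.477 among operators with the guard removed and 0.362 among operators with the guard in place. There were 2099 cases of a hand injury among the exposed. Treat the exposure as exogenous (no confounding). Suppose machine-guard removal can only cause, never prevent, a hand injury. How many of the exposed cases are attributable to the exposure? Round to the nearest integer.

Let p₁ = 0.477, p₀ = 0.362.
PN = (p₁ − p₀)/p₁ = (0.477 − 0.362) / 0.477 ≈ 0.24109.
Attributable cases ≈ PN × (exposed cases) = 0.24109 × 2099 ≈ 506.05.

about 506 cases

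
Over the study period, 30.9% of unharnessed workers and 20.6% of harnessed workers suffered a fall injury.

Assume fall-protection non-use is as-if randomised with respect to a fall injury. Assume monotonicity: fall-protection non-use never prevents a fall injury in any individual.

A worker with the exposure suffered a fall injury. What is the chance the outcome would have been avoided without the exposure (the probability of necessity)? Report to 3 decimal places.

p₁ = 0.309, p₀ = 0.206.
Under exogeneity and monotonicity, PN = (p₁ − p₀) / p₁.
PN = (0.309 − 0.206) / 0.309 = 0.103 / 0.309 ≈ 0.3333

PN ≈ 0.333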